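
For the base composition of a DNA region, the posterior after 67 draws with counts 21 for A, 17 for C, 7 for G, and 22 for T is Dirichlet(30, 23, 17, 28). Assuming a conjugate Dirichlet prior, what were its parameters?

For a Dirichlet(α) prior with multinomial counts c, the posterior is Dirichlet(α + c) componentwise.
Subtract each count from the matching posterior parameter: 30−21=9, 23−17=6, 17−7=10, 28−22=6.

Dirichlet(9, 6, 10, 6)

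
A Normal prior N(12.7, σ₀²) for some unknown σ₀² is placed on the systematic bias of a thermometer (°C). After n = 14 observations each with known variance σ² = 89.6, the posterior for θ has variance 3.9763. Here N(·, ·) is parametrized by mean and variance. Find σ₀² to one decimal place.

For the Normal–Normal model with known σ², precisions add: τ_n = τ₀ + n/σ².
So 1/σ₀² = 1/3.9763 − 14/89.6 = 0.251490 − 0.156250 = 0.095240.
Hence σ₀² = 1/0.095240 ≈ 10.5.

σ₀² = 10.5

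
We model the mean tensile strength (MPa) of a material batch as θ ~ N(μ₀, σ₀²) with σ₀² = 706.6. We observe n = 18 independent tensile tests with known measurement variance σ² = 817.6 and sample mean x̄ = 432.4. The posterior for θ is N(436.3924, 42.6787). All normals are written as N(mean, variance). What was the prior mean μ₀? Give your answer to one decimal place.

μ₀ = 498.5

The posterior mean is a precision-weighted average: μ_n = (τ₀μ₀ + τ_data·x̄)/(τ₀+τ_data), with τ₀=1/σ₀² and τ_data=n/σ².
Here τ₀ = 1/706.6 = 0.001415 and τ_data = 18/817.6 = 0.022016, so τ_n = 0.023431.
Rearranging for μ₀: μ₀ = (μ_n·τ_n − τ_data·x̄)/τ₀ = (436.3924·0.023431 − 0.022016·432.4) / 0.001415 = 0.705392/0.001415 ≈ 498.5.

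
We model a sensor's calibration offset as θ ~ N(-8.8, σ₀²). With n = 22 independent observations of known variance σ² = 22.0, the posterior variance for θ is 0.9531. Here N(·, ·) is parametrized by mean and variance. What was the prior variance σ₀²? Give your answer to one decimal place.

For the Normal–Normal model with known σ², precisions add: τ_n = τ₀ + n/σ².
So 1/σ₀² = 1/0.9531 − 22/22.0 = 1.049208 − 1.000000 = 0.049208.
Hence σ₀² = 1/0.049208 ≈ 20.3.

σ₀² = 20.3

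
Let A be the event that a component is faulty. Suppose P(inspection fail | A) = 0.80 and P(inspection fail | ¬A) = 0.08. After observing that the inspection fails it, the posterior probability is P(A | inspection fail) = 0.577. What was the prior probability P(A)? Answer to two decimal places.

In odds form, posterior odds = prior odds × likelihood ratio, so prior odds = posterior odds ÷ LR.
Posterior odds = 0.577/(1−0.577) = 1.3641. LR = 0.80/0.08 = 10.0000.
Prior odds = 1.3641/10.0000 = 0.1364, so P(A) = 0.1364/(1+0.1364) ≈ 0.12.

P(A) = 0.12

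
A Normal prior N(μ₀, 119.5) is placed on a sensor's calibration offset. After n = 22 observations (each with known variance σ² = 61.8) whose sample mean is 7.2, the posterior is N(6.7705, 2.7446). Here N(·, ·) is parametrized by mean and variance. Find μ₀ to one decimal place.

With known observation variance, the Normal–Normal posterior has precision τ_n = τ₀ + n/σ² and mean μ_n = (τ₀μ₀ + (n/σ²)x̄)/τ_n.
Here τ₀ = 1/119.5 = 0.008368 and τ_data = 22/61.8 = 0.355987, so τ_n = 0.364355.
Rearranging for μ₀: μ₀ = (μ_n·τ_n − τ_data·x̄)/τ₀ = (6.7705·0.364355 − 0.355987·7.2) / 0.008368 = -0.096241/0.008368 ≈ -11.5.

μ₀ = -11.5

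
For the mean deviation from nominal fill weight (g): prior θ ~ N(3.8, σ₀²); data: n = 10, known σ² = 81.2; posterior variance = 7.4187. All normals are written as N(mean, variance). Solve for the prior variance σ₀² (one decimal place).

Posterior precision equals prior precision plus data precision: 1/σ_n² = 1/σ₀² + n/σ².
So 1/σ₀² = 1/7.4187 − 10/81.2 = 0.134795 − 0.123153 = 0.011642.
Hence σ₀² = 1/0.011642 ≈ 85.9.

σ₀² = 85.9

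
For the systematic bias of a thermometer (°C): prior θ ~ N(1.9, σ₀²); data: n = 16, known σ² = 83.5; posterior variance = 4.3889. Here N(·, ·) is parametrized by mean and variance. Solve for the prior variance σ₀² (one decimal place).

σ₀² = 27.6

For the Normal–Normal model with known σ², precisions add: τ_n = τ₀ + n/σ².
So 1/σ₀² = 1/4.3889 − 16/83.5 = 0.227848 − 0.191617 = 0.036231.
Hence σ₀² = 1/0.036231 ≈ 27.6.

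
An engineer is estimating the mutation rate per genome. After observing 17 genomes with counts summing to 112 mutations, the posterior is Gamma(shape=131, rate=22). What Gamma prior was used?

Gamma–Poisson conjugacy: posterior shape = α + Σxᵢ, posterior rate = β + n.
So α = 131 − 112 = 19 and β = 22 − 17 = 5.

Gamma(shape=19, rate=5)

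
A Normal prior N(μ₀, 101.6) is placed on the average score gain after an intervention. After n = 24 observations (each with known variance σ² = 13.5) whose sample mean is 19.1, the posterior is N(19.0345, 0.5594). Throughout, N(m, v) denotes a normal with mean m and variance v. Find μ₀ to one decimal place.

The posterior mean is a precision-weighted average: μ_n = (τ₀μ₀ + τ_data·x̄)/(τ₀+τ_data), with τ₀=1/σ₀² and τ_data=n/σ².
Here τ₀ = 1/101.6 = 0.009843 and τ_data = 24/13.5 = 1.777778, so τ_n = 1.787621.
Rearranging for μ₀: μ₀ = (μ_n·τ_n − τ_data·x̄)/τ₀ = (19.0345·1.787621 − 1.777778·19.1) / 0.009843 = 0.070912/0.009843 ≈ 7.2.

μ₀ = 7.2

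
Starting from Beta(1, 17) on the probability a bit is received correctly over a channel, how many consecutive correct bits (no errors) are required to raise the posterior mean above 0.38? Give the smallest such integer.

k = 10

After k correct bits and 0 errors the posterior is Beta(1+k, 17), with mean (1+k)/(1+17+k).
Set (1+k)/(18+k) > 0.38 and solve: k > (0.38·18 − 1)/(1 − 0.38) = 9.419.
The smallest integer exceeding 9.419 is 10.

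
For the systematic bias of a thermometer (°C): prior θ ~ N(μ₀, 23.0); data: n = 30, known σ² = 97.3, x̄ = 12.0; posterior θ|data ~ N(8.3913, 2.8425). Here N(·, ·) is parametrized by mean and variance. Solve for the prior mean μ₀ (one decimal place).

μ₀ = -17.2

The posterior mean is a precision-weighted average: μ_n = (τ₀μ₀ + τ_data·x̄)/(τ₀+τ_data), with τ₀=1/σ₀² and τ_data=n/σ².
Here τ₀ = 1/23.0 = 0.043478 and τ_data = 30/97.3 = 0.308325, so τ_n = 0.351803.
Rearranging for μ₀: μ₀ = (μ_n·τ_n − τ_data·x̄)/τ₀ = (8.3913·0.351803 − 0.308325·12.0) / 0.043478 = -0.747815/0.043478 ≈ -17.2.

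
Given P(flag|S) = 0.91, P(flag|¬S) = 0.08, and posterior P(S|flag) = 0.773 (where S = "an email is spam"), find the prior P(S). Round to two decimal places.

Bayes' rule in odds form gives O(S|E) = O(S)·[P(E|S)/P(E|¬S)], hence O(S) = O(S|E)/LR.
Posterior odds = 0.773/(1−0.773) = 3.4053. LR = 0.91/0.08 = 11.3750.
Prior odds = 3.4053/11.3750 = 0.2994, so P(S) = 0.2994/(1+0.2994) ≈ 0.23.

P(S) = 0.23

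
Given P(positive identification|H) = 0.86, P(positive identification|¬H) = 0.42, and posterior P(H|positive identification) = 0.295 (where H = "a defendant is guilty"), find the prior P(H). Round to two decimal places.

In odds form, posterior odds = prior odds × likelihood ratio, so prior odds = posterior odds ÷ LR.
Posterior odds = 0.295/(1−0.295) = 0.4184. LR = 0.86/0.42 = 2.0476.
Prior odds = 0.4184/2.0476 = 0.2043, so P(H) = 0.2043/(1+0.2043) ≈ 0.17.

P(H) = 0.17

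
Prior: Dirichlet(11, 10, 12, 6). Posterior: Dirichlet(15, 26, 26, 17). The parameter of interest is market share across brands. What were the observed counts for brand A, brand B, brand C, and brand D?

For a Dirichlet(α) prior with multinomial counts c, the posterior is Dirichlet(α + c) componentwise.
Counts are posterior − prior componentwise: 15−11=4, 26−10=16, 26−12=14, 17−6=11.

counts (4, 16, 14, 11)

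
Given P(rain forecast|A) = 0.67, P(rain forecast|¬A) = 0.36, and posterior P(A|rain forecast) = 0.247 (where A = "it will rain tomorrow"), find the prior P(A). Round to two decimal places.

P(A) = 0.15

In odds form, posterior odds = prior odds × likelihood ratio, so prior odds = posterior odds ÷ LR.
Posterior odds = 0.247/(1−0.247) = 0.3280. LR = 0.67/0.36 = 1.8611.
Prior odds = 0.3280/1.8611 = 0.1762, so P(A) = 0.1762/(1+0.1762) ≈ 0.15.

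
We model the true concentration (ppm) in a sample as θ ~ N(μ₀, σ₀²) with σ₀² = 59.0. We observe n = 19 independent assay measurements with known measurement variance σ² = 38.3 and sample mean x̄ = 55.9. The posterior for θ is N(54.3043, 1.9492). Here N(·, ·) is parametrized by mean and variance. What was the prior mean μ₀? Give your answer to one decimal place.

The posterior mean is a precision-weighted average: μ_n = (τ₀μ₀ + τ_data·x̄)/(τ₀+τ_data), with τ₀=1/σ₀² and τ_data=n/σ².
Here τ₀ = 1/59.0 = 0.016949 and τ_data = 19/38.3 = 0.496084, so τ_n = 0.513033.
Rearranging for μ₀: μ₀ = (μ_n·τ_n − τ_data·x̄)/τ₀ = (54.3043·0.513033 − 0.496084·55.9) / 0.016949 = 0.128802/0.016949 ≈ 7.6.

μ₀ = 7.6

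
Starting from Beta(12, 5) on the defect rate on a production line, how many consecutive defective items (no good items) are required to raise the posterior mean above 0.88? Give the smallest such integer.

After k defective items and 0 good items the posterior is Beta(12+k, 5), with mean (12+k)/(12+5+k).
Set (12+k)/(17+k) > 0.88 and solve: k > (0.88·17 − 12)/(1 − 0.88) = 24.667.
The smallest integer exceeding 24.667 is 25.

k = 25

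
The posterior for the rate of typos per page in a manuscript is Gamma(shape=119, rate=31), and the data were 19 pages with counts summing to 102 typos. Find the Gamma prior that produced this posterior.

Gamma–Poisson conjugacy: posterior shape = α + Σxᵢ, posterior rate = β + n.
So α = 119 − 102 = 17 and β = 31 − 19 = 12.

Gamma(shape=17, rate=12)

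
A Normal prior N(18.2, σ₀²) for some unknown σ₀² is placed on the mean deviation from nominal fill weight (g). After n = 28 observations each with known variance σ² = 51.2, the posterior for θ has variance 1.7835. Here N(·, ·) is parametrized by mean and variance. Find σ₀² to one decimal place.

Posterior precision equals prior precision plus data precision: 1/σ_n² = 1/σ₀² + n/σ².
So 1/σ₀² = 1/1.7835 − 28/51.2 = 0.560695 − 0.546875 = 0.013820.
Hence σ₀² = 1/0.013820 ≈ 72.4.

σ₀² = 72.4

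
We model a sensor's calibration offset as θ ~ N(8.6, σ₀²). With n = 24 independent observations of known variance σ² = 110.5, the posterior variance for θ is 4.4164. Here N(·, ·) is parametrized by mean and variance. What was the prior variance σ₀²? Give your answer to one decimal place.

σ₀² = 108.3

For the Normal–Normal model with known σ², precisions add: τ_n = τ₀ + n/σ².
So 1/σ₀² = 1/4.4164 − 24/110.5 = 0.226429 − 0.217195 = 0.009234.
Hence σ₀² = 1/0.009234 ≈ 108.3.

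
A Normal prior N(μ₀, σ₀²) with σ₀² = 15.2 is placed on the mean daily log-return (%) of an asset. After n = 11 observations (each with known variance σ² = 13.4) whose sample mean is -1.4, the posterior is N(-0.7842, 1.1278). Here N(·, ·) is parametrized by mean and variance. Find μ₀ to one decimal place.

μ₀ = 6.9

With known observation variance, the Normal–Normal posterior has precision τ_n = τ₀ + n/σ² and mean μ_n = (τ₀μ₀ + (n/σ²)x̄)/τ_n.
Here τ₀ = 1/15.2 = 0.065789 and τ_data = 11/13.4 = 0.820896, so τ_n = 0.886685.
Rearranging for μ₀: μ₀ = (μ_n·τ_n − τ_data·x̄)/τ₀ = (-0.7842·0.886685 − 0.820896·-1.4) / 0.065789 = 0.453916/0.065789 ≈ 6.9.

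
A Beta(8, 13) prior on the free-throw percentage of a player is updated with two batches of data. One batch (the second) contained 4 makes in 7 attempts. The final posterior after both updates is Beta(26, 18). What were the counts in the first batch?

Because Beta–binomial updating is additive in the counts, the combined data contributed (α_post−α_prior, β_post−β_prior) successes and failures.
Total across both batches: 26−8=18 makes, 18−13=5 misses.
Subtract the second batch: 18−4=14 makes and 5−3=2 misses.

14 makes and 2 misses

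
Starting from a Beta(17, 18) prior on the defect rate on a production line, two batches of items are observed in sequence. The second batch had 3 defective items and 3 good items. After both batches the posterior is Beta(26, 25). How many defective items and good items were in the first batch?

6 defective items and 4 good items

Sequential conjugate updates are equivalent to a single update on the pooled data, so total successes = posterior α − prior α and total failures = posterior β − prior β.
Total across both batches: 26−17=9 defective items, 25−18=7 good items.
Subtract the second batch: 9−3=6 defective items and 7−3=4 good items.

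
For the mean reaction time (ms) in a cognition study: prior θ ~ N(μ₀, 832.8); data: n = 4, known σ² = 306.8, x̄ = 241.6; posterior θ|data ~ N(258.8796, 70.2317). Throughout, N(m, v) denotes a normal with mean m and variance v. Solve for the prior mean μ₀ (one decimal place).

With known observation variance, the Normal–Normal posterior has precision τ_n = τ₀ + n/σ² and mean μ_n = (τ₀μ₀ + (n/σ²)x̄)/τ_n.
Here τ₀ = 1/832.8 = 0.001201 and τ_data = 4/306.8 = 0.013038, so τ_n = 0.014239.
Rearranging for μ₀: μ₀ = (μ_n·τ_n − τ_data·x̄)/τ₀ = (258.8796·0.014239 − 0.013038·241.6) / 0.001201 = 0.536206/0.001201 ≈ 446.5.

μ₀ = 446.5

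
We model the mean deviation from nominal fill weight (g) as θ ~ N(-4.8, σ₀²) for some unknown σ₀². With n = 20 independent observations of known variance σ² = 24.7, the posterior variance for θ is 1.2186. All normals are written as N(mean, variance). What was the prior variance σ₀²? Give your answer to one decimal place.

For the Normal–Normal model with known σ², precisions add: τ_n = τ₀ + n/σ².
So 1/σ₀² = 1/1.2186 − 20/24.7 = 0.820614 − 0.809717 = 0.010897.
Hence σ₀² = 1/0.010897 ≈ 91.8.

σ₀² = 91.8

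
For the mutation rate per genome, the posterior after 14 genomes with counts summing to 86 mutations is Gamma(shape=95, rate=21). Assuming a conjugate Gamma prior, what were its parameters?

A Gamma(α, β) prior (rate parametrization) on a Poisson rate with n observations summing to S gives posterior Gamma(α+S, β+n).
So α = 95 − 86 = 9 and β = 21 − 14 = 7.

Gamma(shape=9, rate=7)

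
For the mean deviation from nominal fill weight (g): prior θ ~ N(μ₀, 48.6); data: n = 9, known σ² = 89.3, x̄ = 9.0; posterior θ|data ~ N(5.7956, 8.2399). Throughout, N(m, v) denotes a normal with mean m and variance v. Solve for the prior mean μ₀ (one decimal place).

The posterior mean is a precision-weighted average: μ_n = (τ₀μ₀ + τ_data·x̄)/(τ₀+τ_data), with τ₀=1/σ₀² and τ_data=n/σ².
Here τ₀ = 1/48.6 = 0.020576 and τ_data = 9/89.3 = 0.100784, so τ_n = 0.121360.
Rearranging for μ₀: μ₀ = (μ_n·τ_n − τ_data·x̄)/τ₀ = (5.7956·0.121360 − 0.100784·9.0) / 0.020576 = -0.203702/0.020576 ≈ -9.9.

μ₀ = -9.9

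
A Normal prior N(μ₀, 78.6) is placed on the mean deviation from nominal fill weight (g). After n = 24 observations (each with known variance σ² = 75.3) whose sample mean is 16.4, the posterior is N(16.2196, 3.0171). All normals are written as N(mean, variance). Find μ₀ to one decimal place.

μ₀ = 11.7

The posterior mean is a precision-weighted average: μ_n = (τ₀μ₀ + τ_data·x̄)/(τ₀+τ_data), with τ₀=1/σ₀² and τ_data=n/σ².
Here τ₀ = 1/78.6 = 0.012723 and τ_data = 24/75.3 = 0.318725, so τ_n = 0.331448.
Rearranging for μ₀: μ₀ = (μ_n·τ_n − τ_data·x̄)/τ₀ = (16.2196·0.331448 − 0.318725·16.4) / 0.012723 = 0.148864/0.012723 ≈ 11.7.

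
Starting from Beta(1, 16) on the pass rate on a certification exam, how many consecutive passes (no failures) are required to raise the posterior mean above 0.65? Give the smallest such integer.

After k passes and 0 failures the posterior is Beta(1+k, 16), with mean (1+k)/(1+16+k).
Set (1+k)/(17+k) > 0.65 and solve: k > (0.65·17 − 1)/(1 − 0.65) = 28.714.
The smallest integer exceeding 28.714 is 29, and checking k=29: (30)/(46) = 0.6522 > 0.65.

k = 29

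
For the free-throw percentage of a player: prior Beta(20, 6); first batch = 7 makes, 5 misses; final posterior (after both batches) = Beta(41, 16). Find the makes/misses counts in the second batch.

Because Beta–binomial updating is additive in the counts, the combined data contributed (α_post−α_prior, β_post−β_prior) successes and failures.
Total across both batches: 41−20=21 makes, 16−6=10 misses.
Subtract the first batch: 21−7=14 makes and 10−5=5 misses.

14 makes and 5 misses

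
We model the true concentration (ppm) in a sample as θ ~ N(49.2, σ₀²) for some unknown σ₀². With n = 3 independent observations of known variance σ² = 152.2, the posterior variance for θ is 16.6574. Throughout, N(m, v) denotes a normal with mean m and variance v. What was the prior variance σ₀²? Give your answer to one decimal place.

σ₀² = 24.8

Posterior precision equals prior precision plus data precision: 1/σ_n² = 1/σ₀² + n/σ².
So 1/σ₀² = 1/16.6574 − 3/152.2 = 0.060033 − 0.019711 = 0.040322.
Hence σ₀² = 1/0.040322 ≈ 24.8.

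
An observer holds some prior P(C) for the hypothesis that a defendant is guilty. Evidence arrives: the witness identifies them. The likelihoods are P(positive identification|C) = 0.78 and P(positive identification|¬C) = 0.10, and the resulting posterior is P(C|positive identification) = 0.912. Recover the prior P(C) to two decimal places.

P(C) = 0.57

In odds form, posterior odds = prior odds × likelihood ratio, so prior odds = posterior odds ÷ LR.
Posterior odds = 0.912/(1−0.912) = 10.3636. LR = 0.78/0.10 = 7.8000.
Prior odds = 10.3636/7.8000 = 1.3287, so P(C) = 1.3287/(1+1.3287) ≈ 0.57.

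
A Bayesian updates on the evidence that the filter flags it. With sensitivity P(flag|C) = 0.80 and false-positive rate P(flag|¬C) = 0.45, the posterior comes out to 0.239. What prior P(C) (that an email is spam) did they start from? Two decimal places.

In odds form, posterior odds = prior odds × likelihood ratio, so prior odds = posterior odds ÷ LR.
Posterior odds = 0.239/(1−0.239) = 0.3141. LR = 0.80/0.45 = 1.7778.
Prior odds = 0.3141/1.7778 = 0.1767, so P(C) = 0.1767/(1+0.1767) ≈ 0.15.

P(C) = 0.15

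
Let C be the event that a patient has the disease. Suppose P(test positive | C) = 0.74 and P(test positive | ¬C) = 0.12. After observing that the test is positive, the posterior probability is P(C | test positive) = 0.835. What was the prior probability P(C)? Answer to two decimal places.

In odds form, posterior odds = prior odds × likelihood ratio, so prior odds = posterior odds ÷ LR.
Posterior odds = 0.835/(1−0.835) = 5.0606. LR = 0.74/0.12 = 6.1667.
Prior odds = 5.0606/6.1667 = 0.8206, so P(C) = 0.8206/(1+0.8206) ≈ 0.45.

P(C) = 0.45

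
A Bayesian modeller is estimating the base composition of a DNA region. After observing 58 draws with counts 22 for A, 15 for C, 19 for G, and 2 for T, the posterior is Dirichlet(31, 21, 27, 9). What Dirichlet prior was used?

For a Dirichlet(α) prior with multinomial counts c, the posterior is Dirichlet(α + c) componentwise.
Subtract each count from the matching posterior parameter: 31−22=9, 21−15=6, 27−19=8, 9−2=7.

Dirichlet(9, 6, 8, 7)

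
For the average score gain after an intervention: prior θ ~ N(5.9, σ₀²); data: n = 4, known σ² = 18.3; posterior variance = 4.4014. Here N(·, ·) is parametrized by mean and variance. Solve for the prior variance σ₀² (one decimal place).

For the Normal–Normal model with known σ², precisions add: τ_n = τ₀ + n/σ².
So 1/σ₀² = 1/4.4014 − 4/18.3 = 0.227200 − 0.218579 = 0.008621.
Hence σ₀² = 1/0.008621 ≈ 116.0.

σ₀² = 116.0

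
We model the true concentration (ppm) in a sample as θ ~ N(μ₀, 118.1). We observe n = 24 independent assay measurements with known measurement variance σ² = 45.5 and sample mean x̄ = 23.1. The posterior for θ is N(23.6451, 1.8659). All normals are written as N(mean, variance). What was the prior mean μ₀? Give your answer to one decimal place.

The posterior mean is a precision-weighted average: μ_n = (τ₀μ₀ + τ_data·x̄)/(τ₀+τ_data), with τ₀=1/σ₀² and τ_data=n/σ².
Here τ₀ = 1/118.1 = 0.008467 and τ_data = 24/45.5 = 0.527473, so τ_n = 0.535940.
Rearranging for μ₀: μ₀ = (μ_n·τ_n − τ_data·x̄)/τ₀ = (23.6451·0.535940 − 0.527473·23.1) / 0.008467 = 0.487729/0.008467 ≈ 57.6.

μ₀ = 57.6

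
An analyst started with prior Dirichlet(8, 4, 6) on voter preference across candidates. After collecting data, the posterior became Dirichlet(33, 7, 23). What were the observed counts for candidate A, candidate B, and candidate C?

For a Dirichlet(α) prior with multinomial counts c, the posterior is Dirichlet(α + c) componentwise.
Counts are posterior − prior componentwise: 33−8=25, 7−4=3, 23−6=17.

counts (25, 3, 17)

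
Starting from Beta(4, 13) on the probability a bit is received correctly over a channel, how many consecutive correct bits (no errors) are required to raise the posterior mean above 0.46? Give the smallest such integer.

After k correct bits and 0 errors the posterior is Beta(4+k, 13), with mean (4+k)/(4+13+k).
Set (4+k)/(17+k) > 0.46 and solve: k > (0.46·17 − 4)/(1 − 0.46) = 7.074.
The smallest integer exceeding 7.074 is 8.

k = 8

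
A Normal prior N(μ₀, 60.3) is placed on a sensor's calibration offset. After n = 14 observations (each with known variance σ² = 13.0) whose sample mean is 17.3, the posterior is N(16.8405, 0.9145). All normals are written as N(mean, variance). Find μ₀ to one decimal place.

μ₀ = -13.0

With known observation variance, the Normal–Normal posterior has precision τ_n = τ₀ + n/σ² and mean μ_n = (τ₀μ₀ + (n/σ²)x̄)/τ_n.
Here τ₀ = 1/60.3 = 0.016584 and τ_data = 14/13.0 = 1.076923, so τ_n = 1.093507.
Rearranging for μ₀: μ₀ = (μ_n·τ_n − τ_data·x̄)/τ₀ = (16.8405·1.093507 − 1.076923·17.3) / 0.016584 = -0.215563/0.016584 ≈ -13.0.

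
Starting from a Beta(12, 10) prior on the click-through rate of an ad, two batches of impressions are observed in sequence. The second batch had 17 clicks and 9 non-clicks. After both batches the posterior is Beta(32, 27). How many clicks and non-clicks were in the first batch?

3 clicks and 8 non-clicks

Because Beta–binomial updating is additive in the counts, the combined data contributed (α_post−α_prior, β_post−β_prior) successes and failures.
Total across both batches: 32−12=20 clicks, 27−10=17 non-clicks.
Subtract the second batch: 20−17=3 clicks and 17−9=8 non-clicks.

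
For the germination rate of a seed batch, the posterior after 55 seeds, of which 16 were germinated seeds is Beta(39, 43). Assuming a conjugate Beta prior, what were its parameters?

Beta(23, 4)

Beta is conjugate to the binomial likelihood: posterior = Beta(a+s, b+f).
Subtract the data counts: 39−16=23, 43−39=4.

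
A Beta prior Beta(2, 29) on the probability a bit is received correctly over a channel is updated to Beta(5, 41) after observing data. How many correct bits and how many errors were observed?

3 correct bits and 12 errors

Under Beta–binomial conjugacy the posterior parameters are (α+s, β+f).
So s = 5 − 2 = 3 and f = 41 − 29 = 12.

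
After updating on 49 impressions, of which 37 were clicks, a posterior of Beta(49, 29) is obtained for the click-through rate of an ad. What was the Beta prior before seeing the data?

Beta(12, 17)

Beta is conjugate to the binomial likelihood: posterior = Beta(a+s, b+f).
Subtract the data counts: 49−37=12, 29−12=17.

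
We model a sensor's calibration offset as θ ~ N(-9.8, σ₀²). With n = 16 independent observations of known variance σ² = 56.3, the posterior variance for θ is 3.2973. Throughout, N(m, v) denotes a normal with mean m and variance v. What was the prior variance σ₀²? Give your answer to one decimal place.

For the Normal–Normal model with known σ², precisions add: τ_n = τ₀ + n/σ².
So 1/σ₀² = 1/3.2973 − 16/56.3 = 0.303278 − 0.284192 = 0.019086.
Hence σ₀² = 1/0.019086 ≈ 52.4.

σ₀² = 52.4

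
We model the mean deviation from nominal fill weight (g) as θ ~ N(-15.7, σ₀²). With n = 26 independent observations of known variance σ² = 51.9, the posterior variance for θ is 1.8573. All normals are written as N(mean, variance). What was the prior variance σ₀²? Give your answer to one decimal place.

Posterior precision equals prior precision plus data precision: 1/σ_n² = 1/σ₀² + n/σ².
So 1/σ₀² = 1/1.8573 − 26/51.9 = 0.538416 − 0.500963 = 0.037453.
Hence σ₀² = 1/0.037453 ≈ 26.7.

σ₀² = 26.7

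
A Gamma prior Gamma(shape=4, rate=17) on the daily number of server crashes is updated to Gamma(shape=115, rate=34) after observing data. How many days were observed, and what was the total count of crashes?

n = 17 days with total 111 crashes

A Gamma(α, β) prior (rate parametrization) on a Poisson rate with n observations summing to S gives posterior Gamma(α+S, β+n).
Matching: Σxᵢ = 115 − 4 = 111 and n = 34 − 17 = 17.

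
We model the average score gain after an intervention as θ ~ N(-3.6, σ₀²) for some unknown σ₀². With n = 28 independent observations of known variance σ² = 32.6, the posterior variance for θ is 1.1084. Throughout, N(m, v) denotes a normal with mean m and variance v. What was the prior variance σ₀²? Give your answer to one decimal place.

σ₀² = 23.1

Posterior precision equals prior precision plus data precision: 1/σ_n² = 1/σ₀² + n/σ².
So 1/σ₀² = 1/1.1084 − 28/32.6 = 0.902201 − 0.858896 = 0.043305.
Hence σ₀² = 1/0.043305 ≈ 23.1.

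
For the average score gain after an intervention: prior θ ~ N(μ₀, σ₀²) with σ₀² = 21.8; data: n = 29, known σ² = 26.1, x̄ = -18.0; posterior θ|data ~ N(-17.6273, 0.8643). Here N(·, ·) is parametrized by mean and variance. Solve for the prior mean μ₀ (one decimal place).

The posterior mean is a precision-weighted average: μ_n = (τ₀μ₀ + τ_data·x̄)/(τ₀+τ_data), with τ₀=1/σ₀² and τ_data=n/σ².
Here τ₀ = 1/21.8 = 0.045872 and τ_data = 29/26.1 = 1.111111, so τ_n = 1.156983.
Rearranging for μ₀: μ₀ = (μ_n·τ_n − τ_data·x̄)/τ₀ = (-17.6273·1.156983 − 1.111111·-18.0) / 0.045872 = -0.394488/0.045872 ≈ -8.6.

μ₀ = -8.6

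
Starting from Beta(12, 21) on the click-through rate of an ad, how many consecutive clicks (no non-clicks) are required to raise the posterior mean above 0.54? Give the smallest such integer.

k = 13

After k clicks and 0 non-clicks the posterior is Beta(12+k, 21), with mean (12+k)/(12+21+k).
Set (12+k)/(33+k) > 0.54 and solve: k > (0.54·33 − 12)/(1 − 0.54) = 12.652.
The smallest integer exceeding 12.652 is 13, and checking k=13: (25)/(46) = 0.5435 > 0.54.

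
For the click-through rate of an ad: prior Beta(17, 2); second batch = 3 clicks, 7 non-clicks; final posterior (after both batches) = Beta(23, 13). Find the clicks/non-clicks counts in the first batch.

3 clicks and 4 non-clicks

Because Beta–binomial updating is additive in the counts, the combined data contributed (α_post−α_prior, β_post−β_prior) successes and failures.
Total across both batches: 23−17=6 clicks, 13−2=11 non-clicks.
Subtract the second batch: 6−3=3 clicks and 11−7=4 non-clicks.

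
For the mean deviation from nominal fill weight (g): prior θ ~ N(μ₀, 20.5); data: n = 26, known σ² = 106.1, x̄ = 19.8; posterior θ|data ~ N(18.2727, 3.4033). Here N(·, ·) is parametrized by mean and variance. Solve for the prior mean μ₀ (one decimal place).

With known observation variance, the Normal–Normal posterior has precision τ_n = τ₀ + n/σ² and mean μ_n = (τ₀μ₀ + (n/σ²)x̄)/τ_n.
Here τ₀ = 1/20.5 = 0.048780 and τ_data = 26/106.1 = 0.245052, so τ_n = 0.293832.
Rearranging for μ₀: μ₀ = (μ_n·τ_n − τ_data·x̄)/τ₀ = (18.2727·0.293832 − 0.245052·19.8) / 0.048780 = 0.517074/0.048780 ≈ 10.6.

μ₀ = 10.6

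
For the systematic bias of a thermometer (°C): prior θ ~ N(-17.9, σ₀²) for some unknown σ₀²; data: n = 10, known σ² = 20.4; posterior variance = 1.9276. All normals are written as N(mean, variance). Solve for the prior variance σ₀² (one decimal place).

For the Normal–Normal model with known σ², precisions add: τ_n = τ₀ + n/σ².
So 1/σ₀² = 1/1.9276 − 10/20.4 = 0.518780 − 0.490196 = 0.028584.
Hence σ₀² = 1/0.028584 ≈ 35.0.

σ₀² = 35.0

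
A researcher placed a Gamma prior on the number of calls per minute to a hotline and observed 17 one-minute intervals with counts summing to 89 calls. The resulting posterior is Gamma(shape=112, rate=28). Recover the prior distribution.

Gamma(shape=23, rate=11)

A Gamma(α, β) prior (rate parametrization) on a Poisson rate with n observations summing to S gives posterior Gamma(α+S, β+n).
So α = 112 − 89 = 23 and β = 28 − 17 = 11.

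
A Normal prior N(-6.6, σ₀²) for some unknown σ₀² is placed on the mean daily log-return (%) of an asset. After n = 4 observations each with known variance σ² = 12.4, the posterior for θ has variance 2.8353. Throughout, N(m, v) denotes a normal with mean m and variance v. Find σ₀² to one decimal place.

σ₀² = 33.2

Posterior precision equals prior precision plus data precision: 1/σ_n² = 1/σ₀² + n/σ².
So 1/σ₀² = 1/2.8353 − 4/12.4 = 0.352696 − 0.322581 = 0.030115.
Hence σ₀² = 1/0.030115 ≈ 33.2.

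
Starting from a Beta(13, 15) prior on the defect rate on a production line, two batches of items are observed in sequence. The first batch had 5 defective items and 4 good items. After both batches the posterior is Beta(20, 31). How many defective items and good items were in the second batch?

2 defective items and 12 good items

Because Beta–binomial updating is additive in the counts, the combined data contributed (α_post−α_prior, β_post−β_prior) successes and failures.
Total across both batches: 20−13=7 defective items, 31−15=16 good items.
Subtract the first batch: 7−5=2 defective items and 16−4=12 good items.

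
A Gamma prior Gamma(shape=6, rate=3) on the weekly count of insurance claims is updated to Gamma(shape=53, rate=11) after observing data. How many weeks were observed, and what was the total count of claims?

n = 8 weeks with total 47 claims

Gamma–Poisson conjugacy: posterior shape = α + Σxᵢ, posterior rate = β + n.
Matching: Σxᵢ = 53 − 6 = 47 and n = 11 − 3 = 8.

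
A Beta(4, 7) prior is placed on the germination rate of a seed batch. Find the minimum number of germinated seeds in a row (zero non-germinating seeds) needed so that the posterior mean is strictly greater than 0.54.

After k germinated seeds and 0 non-germinating seeds the posterior is Beta(4+k, 7), with mean (4+k)/(4+7+k).
Set (4+k)/(11+k) > 0.54 and solve: k > (0.54·11 − 4)/(1 − 0.54) = 4.217.
The smallest integer exceeding 4.217 is 5, and checking k=5: (9)/(16) = 0.5625 > 0.54.

k = 5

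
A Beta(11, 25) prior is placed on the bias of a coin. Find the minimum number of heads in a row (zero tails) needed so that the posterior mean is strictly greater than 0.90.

After k heads and 0 tails the posterior is Beta(11+k, 25), with mean (11+k)/(11+25+k).
Set (11+k)/(36+k) > 0.90 and solve: k > (0.90·36 − 11)/(1 − 0.90) = 214.000.
The smallest integer exceeding 214.000 is 215.

k = 215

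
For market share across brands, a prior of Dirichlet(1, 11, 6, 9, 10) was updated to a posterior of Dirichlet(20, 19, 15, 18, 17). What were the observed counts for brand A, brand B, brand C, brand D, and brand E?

counts (19, 8, 9, 9, 7)

For a Dirichlet(α) prior with multinomial counts c, the posterior is Dirichlet(α + c) componentwise.
Counts are posterior − prior componentwise: 20−1=19, 19−11=8, 15−6=9, 18−9=9, 17−10=7.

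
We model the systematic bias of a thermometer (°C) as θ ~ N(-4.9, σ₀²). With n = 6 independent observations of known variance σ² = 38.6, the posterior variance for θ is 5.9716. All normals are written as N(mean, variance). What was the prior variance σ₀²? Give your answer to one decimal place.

σ₀² = 83.2

Posterior precision equals prior precision plus data precision: 1/σ_n² = 1/σ₀² + n/σ².
So 1/σ₀² = 1/5.9716 − 6/38.6 = 0.167459 − 0.155440 = 0.012019.
Hence σ₀² = 1/0.012019 ≈ 83.2.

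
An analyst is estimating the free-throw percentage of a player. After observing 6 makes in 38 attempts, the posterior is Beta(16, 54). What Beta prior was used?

Beta(10, 22)

Under Beta–binomial conjugacy the posterior parameters are (a+s, b+f).
So a = 16 − 6 = 10 and b = 54 − 32 = 22.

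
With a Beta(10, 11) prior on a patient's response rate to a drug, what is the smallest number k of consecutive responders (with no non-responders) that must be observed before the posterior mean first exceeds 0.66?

k = 12

After k responders and 0 non-responders the posterior is Beta(10+k, 11), with mean (10+k)/(10+11+k).
Set (10+k)/(21+k) > 0.66 and solve: k > (0.66·21 − 10)/(1 − 0.66) = 11.353.
The smallest integer exceeding 11.353 is 12, and checking k=12: (22)/(33) = 0.6667 > 0.66.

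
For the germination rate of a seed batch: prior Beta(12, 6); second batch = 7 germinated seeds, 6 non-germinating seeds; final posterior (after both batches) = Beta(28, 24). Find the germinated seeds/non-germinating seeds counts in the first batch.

Because Beta–binomial updating is additive in the counts, the combined data contributed (α_post−α_prior, β_post−β_prior) successes and failures.
Total across both batches: 28−12=16 germinated seeds, 24−6=18 non-germinating seeds.
Subtract the second batch: 16−7=9 germinated seeds and 18−6=12 non-germinating seeds.

9 germinated seeds and 12 non-germinating seeds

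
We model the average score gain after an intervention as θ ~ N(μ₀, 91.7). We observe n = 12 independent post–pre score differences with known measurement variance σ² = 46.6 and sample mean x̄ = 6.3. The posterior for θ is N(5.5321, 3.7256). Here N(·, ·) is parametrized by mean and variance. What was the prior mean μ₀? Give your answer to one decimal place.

μ₀ = -12.6

With known observation variance, the Normal–Normal posterior has precision τ_n = τ₀ + n/σ² and mean μ_n = (τ₀μ₀ + (n/σ²)x̄)/τ_n.
Here τ₀ = 1/91.7 = 0.010905 and τ_data = 12/46.6 = 0.257511, so τ_n = 0.268416.
Rearranging for μ₀: μ₀ = (μ_n·τ_n − τ_data·x̄)/τ₀ = (5.5321·0.268416 − 0.257511·6.3) / 0.010905 = -0.137415/0.010905 ≈ -12.6.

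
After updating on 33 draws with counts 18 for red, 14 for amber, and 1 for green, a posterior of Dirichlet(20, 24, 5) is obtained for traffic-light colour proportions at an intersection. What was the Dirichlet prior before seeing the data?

Dirichlet(2, 10, 4)

For a Dirichlet(α) prior with multinomial counts c, the posterior is Dirichlet(α + c) componentwise.
Subtract each count from the matching posterior parameter: 20−18=2, 24−14=10, 5−1=4.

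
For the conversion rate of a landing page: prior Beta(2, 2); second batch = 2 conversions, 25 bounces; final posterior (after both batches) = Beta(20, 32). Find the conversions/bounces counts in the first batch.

16 conversions and 5 bounces

Because Beta–binomial updating is additive in the counts, the combined data contributed (α_post−α_prior, β_post−β_prior) successes and failures.
Total across both batches: 20−2=18 conversions, 32−2=30 bounces.
Subtract the second batch: 18−2=16 conversions and 30−25=5 bounces.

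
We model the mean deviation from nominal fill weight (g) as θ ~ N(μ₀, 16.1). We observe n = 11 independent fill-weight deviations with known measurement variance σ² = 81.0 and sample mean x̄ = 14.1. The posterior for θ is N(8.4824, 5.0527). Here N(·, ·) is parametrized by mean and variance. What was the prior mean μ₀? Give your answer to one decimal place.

μ₀ = -3.8

With known observation variance, the Normal–Normal posterior has precision τ_n = τ₀ + n/σ² and mean μ_n = (τ₀μ₀ + (n/σ²)x̄)/τ_n.
Here τ₀ = 1/16.1 = 0.062112 and τ_data = 11/81.0 = 0.135802, so τ_n = 0.197914.
Rearranging for μ₀: μ₀ = (μ_n·τ_n − τ_data·x̄)/τ₀ = (8.4824·0.197914 − 0.135802·14.1) / 0.062112 = -0.236022/0.062112 ≈ -3.8.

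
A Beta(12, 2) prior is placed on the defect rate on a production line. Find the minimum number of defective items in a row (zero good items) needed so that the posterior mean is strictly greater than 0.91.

After k defective items and 0 good items the posterior is Beta(12+k, 2), with mean (12+k)/(12+2+k).
Set (12+k)/(14+k) > 0.91 and solve: k > (0.91·14 − 12)/(1 − 0.91) = 8.222.
The smallest integer exceeding 8.222 is 9, and checking k=9: (21)/(23) = 0.9130 > 0.91.

k = 9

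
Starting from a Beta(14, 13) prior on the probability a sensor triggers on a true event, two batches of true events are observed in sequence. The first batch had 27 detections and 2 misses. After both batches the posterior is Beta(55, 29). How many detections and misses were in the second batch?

Because Beta–binomial updating is additive in the counts, the combined data contributed (α_post−α_prior, β_post−β_prior) successes and failures.
Total across both batches: 55−14=41 detections, 29−13=16 misses.
Subtract the first batch: 41−27=14 detections and 16−2=14 misses.

14 detections and 14 misses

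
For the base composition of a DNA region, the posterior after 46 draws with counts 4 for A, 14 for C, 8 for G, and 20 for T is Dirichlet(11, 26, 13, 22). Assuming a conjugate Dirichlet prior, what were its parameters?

Dirichlet(7, 12, 5, 2)

For a Dirichlet(α) prior with multinomial counts c, the posterior is Dirichlet(α + c) componentwise.
Subtract each count from the matching posterior parameter: 11−4=7, 26−14=12, 13−8=5, 22−20=2.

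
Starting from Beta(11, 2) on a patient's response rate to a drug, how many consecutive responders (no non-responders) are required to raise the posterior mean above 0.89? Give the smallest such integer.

k = 6

After k responders and 0 non-responders the posterior is Beta(11+k, 2), with mean (11+k)/(11+2+k).
Set (11+k)/(13+k) > 0.89 and solve: k > (0.89·13 − 11)/(1 − 0.89) = 5.182.
The smallest integer exceeding 5.182 is 6, and checking k=6: (17)/(19) = 0.8947 > 0.89.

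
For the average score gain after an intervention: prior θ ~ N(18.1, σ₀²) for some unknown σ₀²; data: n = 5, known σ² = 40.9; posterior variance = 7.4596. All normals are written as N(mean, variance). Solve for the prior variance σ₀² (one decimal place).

For the Normal–Normal model with known σ², precisions add: τ_n = τ₀ + n/σ².
So 1/σ₀² = 1/7.4596 − 5/40.9 = 0.134055 − 0.122249 = 0.011806.
Hence σ₀² = 1/0.011806 ≈ 84.7.

σ₀² = 84.7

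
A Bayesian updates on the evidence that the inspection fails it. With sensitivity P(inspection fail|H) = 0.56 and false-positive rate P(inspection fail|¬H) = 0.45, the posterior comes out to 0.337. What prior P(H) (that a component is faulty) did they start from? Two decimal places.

In odds form, posterior odds = prior odds × likelihood ratio, so prior odds = posterior odds ÷ LR.
Posterior odds = 0.337/(1−0.337) = 0.5083. LR = 0.56/0.45 = 1.2444.
Prior odds = 0.5083/1.2444 = 0.4085, so P(H) = 0.4085/(1+0.4085) ≈ 0.29.

P(H) = 0.29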